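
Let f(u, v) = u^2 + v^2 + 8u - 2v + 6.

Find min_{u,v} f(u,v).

-11

f(u,v) separates as P(u) + Q(v) + 6, so its minimum is min P + min Q + 6.
P'(u) = 2u + 8 vanishes at u ∈ {-4}; Q'(v) = 2v - 2 vanishes at v ∈ {1}.
Local minima of P (where P''>0): P(-4)=-16. Local minima of Q: Q(1)=-1.
So the global minimum of f is P(-4) + Q(1) + 6 = -16 − 1 + 6 = -11, attained at (-4, 1).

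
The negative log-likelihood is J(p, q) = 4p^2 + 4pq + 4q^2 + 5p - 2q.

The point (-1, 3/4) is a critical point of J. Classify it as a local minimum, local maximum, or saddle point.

The Hessian of J is constant: H = [[8, 4], [4, 8]].
det(H) = 8·8 − 4² = 48.
det(H) > 0 and tr(H) = 16 > 0, so H is positive definite and the point is a local minimum.

local minimum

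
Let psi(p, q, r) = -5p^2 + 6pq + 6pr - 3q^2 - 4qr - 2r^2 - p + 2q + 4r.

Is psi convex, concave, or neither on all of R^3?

psi is quadratic, so its Hessian is the constant matrix H = [[-10, 6, 6], [6, -6, -4], [6, -4, -4]].
Leading principal minors: -10, 24, -8.
Signs alternate −, +, − ⇒ H ≺ 0 ⇒ concave.

concave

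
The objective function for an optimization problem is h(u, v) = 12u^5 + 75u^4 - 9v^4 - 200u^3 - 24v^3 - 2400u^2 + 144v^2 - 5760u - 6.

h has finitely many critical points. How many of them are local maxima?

h separates as a function of u plus a function of v, so ∇h=0 decouples.
∂h/∂u = 60(u - 4)(u + 2)(u + 3)(u + 4) = 0 at u ∈ {-4, -3, -2, 4}; ∂h/∂v = -36v(v - 2)(v + 4) = 0 at v ∈ {-4, 0, 2}.
The Hessian is diagonal: diag(h_uu, h_vv). Second derivatives: h_uu(-4)=-960, h_uu(-3)=420, h_uu(-2)=-720, h_uu(4)=20160; h_vv(-4)=-864, h_vv(0)=288, h_vv(2)=-432.
Local maxima occur where both diagonal entries negative: (-4, -4), (-4, 2), (-2, -4), (-2, 2). Count: 4.

4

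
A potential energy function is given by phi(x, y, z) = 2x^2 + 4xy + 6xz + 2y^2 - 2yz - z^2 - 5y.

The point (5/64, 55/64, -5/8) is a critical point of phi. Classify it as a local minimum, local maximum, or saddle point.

The Hessian is constant: H = [[4, 4, 6], [4, 4, -2], [6, -2, -2]].
Leading principal minors: Δ₁ = 4, Δ₂ = 0, Δ₃ = -256.
The minors fit neither the all-positive nor the alternating-sign pattern, so H is indefinite: a saddle point.

saddle point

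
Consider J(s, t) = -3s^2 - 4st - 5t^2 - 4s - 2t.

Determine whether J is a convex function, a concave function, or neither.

J is quadratic, so its Hessian is the constant matrix H = [[-6, -4], [-4, -10]].
det(H) = 44, tr(H) = -16.
det(H) > 0 and tr(H) < 0, so H is negative definite everywhere: concave.

concave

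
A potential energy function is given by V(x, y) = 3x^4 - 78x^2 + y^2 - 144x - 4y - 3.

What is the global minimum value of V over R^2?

-1063

V(x,y) separates as P(x) + Q(y) − 3, so its minimum is min P + min Q − 3.
P'(x) = 12(x - 4)(x + 1)(x + 3) vanishes at x ∈ {-3, -1, 4}; Q'(y) = 2y - 4 vanishes at y ∈ {2}.
Local minima of P (where P''>0): P(-3)=-27, P(4)=-1056. Local minima of Q: Q(2)=-4.
So the global minimum of V is P(4) + Q(2) − 3 = -1056 − 4 − 3 = -1063, attained at (4, 2).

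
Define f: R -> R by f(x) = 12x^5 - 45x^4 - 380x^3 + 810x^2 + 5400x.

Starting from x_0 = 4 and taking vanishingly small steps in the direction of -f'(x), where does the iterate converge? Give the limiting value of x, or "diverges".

5

f'(x) = 60(x - 5)(x - 3)(x + 2)(x + 3), so f'(4) = -2520.
Gradient descent moves in the -f' direction, i.e. x is increasing.
The nearest critical point in that direction is x = 5, where f'' = 6720 > 0 (a local minimum). The iterate converges there.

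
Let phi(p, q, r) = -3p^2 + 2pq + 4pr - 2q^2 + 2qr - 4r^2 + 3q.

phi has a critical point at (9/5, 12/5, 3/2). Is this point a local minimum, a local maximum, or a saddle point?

local maximum

The Hessian is constant: H = [[-6, 2, 4], [2, -4, 2], [4, 2, -8]].
Leading principal minors: Δ₁ = -6, Δ₂ = 20, Δ₃ = -40.
The minors alternate sign starting negative (−, +, −), so H is negative definite: a local maximum.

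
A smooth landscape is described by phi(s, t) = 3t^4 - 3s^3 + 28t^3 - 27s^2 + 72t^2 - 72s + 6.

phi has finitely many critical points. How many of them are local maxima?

1

phi separates as a function of s plus a function of t, so ∇phi=0 decouples.
∂phi/∂s = -9(s + 2)(s + 4) = 0 at s ∈ {-4, -2}; ∂phi/∂t = 12t(t + 3)(t + 4) = 0 at t ∈ {-4, -3, 0}.
The Hessian is diagonal: diag(phi_ss, phi_tt). Second derivatives: phi_ss(-4)=18, phi_ss(-2)=-18; phi_tt(-4)=48, phi_tt(-3)=-36, phi_tt(0)=144.
Local maxima occur where both diagonal entries negative: (-2, -3). Count: 1.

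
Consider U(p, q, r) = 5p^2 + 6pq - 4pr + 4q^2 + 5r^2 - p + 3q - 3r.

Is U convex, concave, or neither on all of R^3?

convex

U is quadratic, so its Hessian is the constant matrix H = [[10, 6, -4], [6, 8, 0], [-4, 0, 10]].
Leading principal minors: 10, 44, 312.
All positive ⇒ H ≻ 0 ⇒ convex.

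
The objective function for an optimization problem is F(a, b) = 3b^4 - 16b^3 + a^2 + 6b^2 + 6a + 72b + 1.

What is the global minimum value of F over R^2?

-55

F(a,b) separates as P(a) + Q(b) + 1, so its minimum is min P + min Q + 1.
P'(a) = 2a + 6 vanishes at a ∈ {-3}; Q'(b) = 12(b - 3)(b - 2)(b + 1) vanishes at b ∈ {-1, 2, 3}.
Local minima of P (where P''>0): P(-3)=-9. Local minima of Q: Q(-1)=-47, Q(3)=81.
So the global minimum of F is P(-3) + Q(-1) + 1 = -9 − 47 + 1 = -55, attained at (-3, -1).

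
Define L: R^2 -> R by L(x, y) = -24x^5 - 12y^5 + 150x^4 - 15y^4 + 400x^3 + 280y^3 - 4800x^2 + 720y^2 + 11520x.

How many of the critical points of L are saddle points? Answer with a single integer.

8

L separates as a function of x plus a function of y, so ∇L=0 decouples.
∂L/∂x = -120(x - 4)(x - 3)(x - 2)(x + 4) = 0 at x ∈ {-4, 2, 3, 4}; ∂L/∂y = -60y(y - 4)(y + 2)(y + 3) = 0 at y ∈ {-3, -2, 0, 4}.
The Hessian is diagonal: diag(L_xx, L_yy). Second derivatives: L_xx(-4)=40320, L_xx(2)=-1440, L_xx(3)=840, L_xx(4)=-1920; L_yy(-3)=1260, L_yy(-2)=-720, L_yy(0)=1440, L_yy(4)=-10080.
Saddle points occur where the two diagonal entries have opposite signs: (-4, -2), (-4, 4), (2, -3), (2, 0), (3, -2), (3, 4), (4, -3), (4, 0). Count: 8.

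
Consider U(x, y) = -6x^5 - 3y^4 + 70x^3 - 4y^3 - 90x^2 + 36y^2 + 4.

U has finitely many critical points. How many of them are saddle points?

U separates as a function of x plus a function of y, so ∇U=0 decouples.
∂U/∂x = -30x(x - 2)(x - 1)(x + 3) = 0 at x ∈ {-3, 0, 1, 2}; ∂U/∂y = -12y(y - 2)(y + 3) = 0 at y ∈ {-3, 0, 2}.
The Hessian is diagonal: diag(U_xx, U_yy). Second derivatives: U_xx(-3)=1800, U_xx(0)=-180, U_xx(1)=120, U_xx(2)=-300; U_yy(-3)=-180, U_yy(0)=72, U_yy(2)=-120.
Saddle points occur where the two diagonal entries have opposite signs: (-3, -3), (-3, 2), (0, 0), (1, -3), (1, 2), (2, 0). Count: 6.

6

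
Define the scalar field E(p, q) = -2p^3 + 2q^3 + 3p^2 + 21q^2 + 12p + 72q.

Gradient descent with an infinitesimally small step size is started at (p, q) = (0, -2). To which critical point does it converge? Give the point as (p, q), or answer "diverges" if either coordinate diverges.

E is separable, so gradient descent decouples: p follows -∂E/∂p, q follows -∂E/∂q.
∂E/∂p = -6(p - 2)(p + 1); at p=0 this is 12, so p decreases.
∂E/∂q = 6(q + 3)(q + 4); at q=-2 this is 12, so q decreases.
p converges to its nearest critical value -1 (a local min of the p-part); q converges to -3. The iterate converges to (-1, -3).

(-1, -3)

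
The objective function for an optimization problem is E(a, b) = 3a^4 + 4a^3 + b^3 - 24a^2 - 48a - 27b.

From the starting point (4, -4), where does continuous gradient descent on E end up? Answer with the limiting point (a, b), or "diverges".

E is separable, so gradient descent decouples: a follows -∂E/∂a, b follows -∂E/∂b.
∂E/∂a = 12(a - 2)(a + 1)(a + 2); at a=4 this is 720, so a decreases.
∂E/∂b = 3(b - 3)(b + 3); at b=-4 this is 21, so b decreases.
The b-coordinate has no critical point in that direction and runs off to infinity.

diverges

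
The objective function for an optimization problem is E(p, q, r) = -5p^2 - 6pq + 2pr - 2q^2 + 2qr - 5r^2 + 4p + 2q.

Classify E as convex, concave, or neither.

concave

E is quadratic, so its Hessian is the constant matrix H = [[-10, -6, 2], [-6, -4, 2], [2, 2, -10]].
Leading principal minors: -10, 4, -32.
Signs alternate −, +, − ⇒ H ≺ 0 ⇒ concave.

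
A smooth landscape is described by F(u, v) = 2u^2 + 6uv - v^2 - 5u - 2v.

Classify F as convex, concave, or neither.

neither

F is quadratic, so its Hessian is the constant matrix H = [[4, 6], [6, -2]].
det(H) = -44, tr(H) = 2.
det(H) < 0, so H is indefinite: neither convex nor concave.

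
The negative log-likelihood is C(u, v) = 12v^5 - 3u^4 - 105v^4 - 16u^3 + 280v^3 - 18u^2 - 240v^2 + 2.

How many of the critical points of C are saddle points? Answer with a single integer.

6

C separates as a function of u plus a function of v, so ∇C=0 decouples.
∂C/∂u = -12u(u + 1)(u + 3) = 0 at u ∈ {-3, -1, 0}; ∂C/∂v = 60v(v - 4)(v - 2)(v - 1) = 0 at v ∈ {0, 1, 2, 4}.
The Hessian is diagonal: diag(C_uu, C_vv). Second derivatives: C_uu(-3)=-72, C_uu(-1)=24, C_uu(0)=-36; C_vv(0)=-480, C_vv(1)=180, C_vv(2)=-240, C_vv(4)=1440.
Saddle points occur where the two diagonal entries have opposite signs: (-3, 1), (-3, 4), (-1, 0), (-1, 2), (0, 1), (0, 4). Count: 6.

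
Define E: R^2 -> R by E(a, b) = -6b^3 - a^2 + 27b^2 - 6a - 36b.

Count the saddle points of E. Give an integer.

1

E separates as a function of a plus a function of b, so ∇E=0 decouples.
∂E/∂a = -2(a + 3) = 0 at a ∈ {-3}; ∂E/∂b = -18(b - 2)(b - 1) = 0 at b ∈ {1, 2}.
The Hessian is diagonal: diag(E_aa, E_bb). Second derivatives: E_aa(-3)=-2; E_bb(1)=18, E_bb(2)=-18.
Saddle points occur where the two diagonal entries have opposite signs: (-3, 1). Count: 1.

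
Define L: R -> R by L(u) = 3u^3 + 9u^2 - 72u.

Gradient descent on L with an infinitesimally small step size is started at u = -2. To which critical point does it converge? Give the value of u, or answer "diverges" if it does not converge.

2

L'(u) = 9(u - 2)(u + 4), so L'(-2) = -72.
Gradient descent moves in the -L' direction, i.e. u is increasing.
The nearest critical point in that direction is u = 2, where L'' = 54 > 0 (a local minimum). The iterate converges there.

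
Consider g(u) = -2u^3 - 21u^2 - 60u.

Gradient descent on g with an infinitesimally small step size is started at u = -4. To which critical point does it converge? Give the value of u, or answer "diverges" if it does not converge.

-5

g'(u) = -6(u + 2)(u + 5), so g'(-4) = 12.
Gradient descent moves in the -g' direction, i.e. u is decreasing.
The nearest critical point in that direction is u = -5, where g'' = 18 > 0 (a local minimum). The iterate converges there.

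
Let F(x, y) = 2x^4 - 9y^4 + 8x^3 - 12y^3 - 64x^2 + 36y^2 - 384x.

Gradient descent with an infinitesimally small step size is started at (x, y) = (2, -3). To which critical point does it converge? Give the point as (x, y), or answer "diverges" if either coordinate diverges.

diverges

F is separable, so gradient descent decouples: x follows -∂F/∂x, y follows -∂F/∂y.
∂F/∂x = 8(x - 4)(x + 3)(x + 4); at x=2 this is -480, so x increases.
∂F/∂y = -36y(y - 1)(y + 2); at y=-3 this is 432, so y decreases.
The y-coordinate has no critical point in that direction and runs off to infinity.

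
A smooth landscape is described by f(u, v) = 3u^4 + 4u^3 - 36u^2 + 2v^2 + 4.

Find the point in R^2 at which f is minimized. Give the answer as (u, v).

(-3, 0)

f(u,v) separates as P(u) + Q(v) + 4, so its minimum is min P + min Q + 4.
P'(u) = 12u(u - 2)(u + 3) vanishes at u ∈ {-3, 0, 2}; Q'(v) = 4v vanishes at v ∈ {0}.
Local minima of P (where P''>0): P(-3)=-189, P(2)=-64. Local minima of Q: Q(0)=0.
So the global minimum of f is P(-3) + Q(0) + 4 = -189 + 0 + 4 = -185, attained at (-3, 0).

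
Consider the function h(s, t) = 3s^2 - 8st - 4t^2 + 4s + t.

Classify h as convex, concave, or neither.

neither

h is quadratic, so its Hessian is the constant matrix H = [[6, -8], [-8, -8]].
det(H) = -112, tr(H) = -2.
det(H) < 0, so H is indefinite: neither convex nor concave.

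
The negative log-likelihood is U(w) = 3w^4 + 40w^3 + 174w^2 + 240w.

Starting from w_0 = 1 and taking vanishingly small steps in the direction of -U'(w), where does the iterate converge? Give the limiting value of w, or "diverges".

-1

U'(w) = 12(w + 1)(w + 4)(w + 5), so U'(1) = 720.
Gradient descent moves in the -U' direction, i.e. w is decreasing.
The nearest critical point in that direction is w = -1, where U'' = 144 > 0 (a local minimum). The iterate converges there.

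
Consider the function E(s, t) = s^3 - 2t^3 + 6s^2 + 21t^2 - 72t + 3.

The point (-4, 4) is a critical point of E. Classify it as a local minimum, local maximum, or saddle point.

local maximum

The mixed partial ∂²E/∂s∂t is 0, so the Hessian at any point is diag(E_ss, E_tt) = diag(6(s + 2), 6(-2t + 7)).
At (-4, 4): H = diag(-12, -6).
Both eigenvalues are negative, so H is negative definite: a local maximum.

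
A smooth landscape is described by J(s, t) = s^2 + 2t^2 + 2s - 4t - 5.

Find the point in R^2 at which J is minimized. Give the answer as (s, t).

J(s,t) separates as P(s) + Q(t) − 5, so its minimum is min P + min Q − 5.
P'(s) = 2s + 2 vanishes at s ∈ {-1}; Q'(t) = 4(t - 1) vanishes at t ∈ {1}.
Local minima of P (where P''>0): P(-1)=-1. Local minima of Q: Q(1)=-2.
So the global minimum of J is P(-1) + Q(1) − 5 = -1 − 2 − 5 = -8, attained at (-1, 1).

(-1, 1)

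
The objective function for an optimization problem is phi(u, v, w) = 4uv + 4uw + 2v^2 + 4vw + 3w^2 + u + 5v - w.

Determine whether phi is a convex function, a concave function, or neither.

neither

phi is quadratic, so its Hessian is the constant matrix H = [[0, 4, 4], [4, 4, 4], [4, 4, 6]].
Leading principal minors: 0, -16, -32.
Neither pattern holds ⇒ H is indefinite ⇒ neither convex nor concave.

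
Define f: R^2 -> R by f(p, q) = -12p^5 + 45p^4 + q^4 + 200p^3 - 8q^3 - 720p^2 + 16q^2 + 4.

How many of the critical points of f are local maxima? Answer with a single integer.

f separates as a function of p plus a function of q, so ∇f=0 decouples.
∂f/∂p = -60p(p - 4)(p - 2)(p + 3) = 0 at p ∈ {-3, 0, 2, 4}; ∂f/∂q = 4q(q - 4)(q - 2) = 0 at q ∈ {0, 2, 4}.
The Hessian is diagonal: diag(f_pp, f_qq). Second derivatives: f_pp(-3)=6300, f_pp(0)=-1440, f_pp(2)=1200, f_pp(4)=-3360; f_qq(0)=32, f_qq(2)=-16, f_qq(4)=32.
Local maxima occur where both diagonal entries negative: (0, 2), (4, 2). Count: 2.

2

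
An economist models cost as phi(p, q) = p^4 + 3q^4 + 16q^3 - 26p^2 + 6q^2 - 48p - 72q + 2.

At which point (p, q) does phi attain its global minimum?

phi(p,q) separates as A(p) + B(q) + 2, so its minimum is min A + min B + 2.
A'(p) = 4(p - 4)(p + 1)(p + 3) vanishes at p ∈ {-3, -1, 4}; B'(q) = 12(q - 1)(q + 2)(q + 3) vanishes at q ∈ {-3, -2, 1}.
Local minima of A (where A''>0): A(-3)=-9, A(4)=-352. Local minima of B: B(-3)=81, B(1)=-47.
So the global minimum of phi is A(4) + B(1) + 2 = -352 − 47 + 2 = -397, attained at (4, 1).

(4, 1)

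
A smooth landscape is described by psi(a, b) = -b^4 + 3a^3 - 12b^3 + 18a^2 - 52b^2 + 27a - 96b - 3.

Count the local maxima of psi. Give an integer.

psi separates as a function of a plus a function of b, so ∇psi=0 decouples.
∂psi/∂a = 9(a + 1)(a + 3) = 0 at a ∈ {-3, -1}; ∂psi/∂b = -4(b + 2)(b + 3)(b + 4) = 0 at b ∈ {-4, -3, -2}.
The Hessian is diagonal: diag(psi_aa, psi_bb). Second derivatives: psi_aa(-3)=-18, psi_aa(-1)=18; psi_bb(-4)=-8, psi_bb(-3)=4, psi_bb(-2)=-8.
Local maxima occur where both diagonal entries negative: (-3, -4), (-3, -2). Count: 2.

2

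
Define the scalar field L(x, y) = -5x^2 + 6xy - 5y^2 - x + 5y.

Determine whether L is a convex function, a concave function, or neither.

concave

L is quadratic, so its Hessian is the constant matrix H = [[-10, 6], [6, -10]].
det(H) = 64, tr(H) = -20.
det(H) > 0 and tr(H) < 0, so H is negative definite everywhere: concave.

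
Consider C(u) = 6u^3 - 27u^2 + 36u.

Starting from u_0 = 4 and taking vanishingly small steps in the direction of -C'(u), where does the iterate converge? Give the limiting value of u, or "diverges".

C'(u) = 18(u - 2)(u - 1), so C'(4) = 108.
Gradient descent moves in the -C' direction, i.e. u is decreasing.
The nearest critical point in that direction is u = 2, where C'' = 18 > 0 (a local minimum). The iterate converges there.

2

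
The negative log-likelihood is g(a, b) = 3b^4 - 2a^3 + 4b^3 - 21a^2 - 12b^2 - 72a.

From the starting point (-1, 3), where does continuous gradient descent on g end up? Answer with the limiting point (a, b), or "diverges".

g is separable, so gradient descent decouples: a follows -∂g/∂a, b follows -∂g/∂b.
∂g/∂a = -6(a + 3)(a + 4); at a=-1 this is -36, so a increases.
∂g/∂b = 12b(b - 1)(b + 2); at b=3 this is 360, so b decreases.
The a-coordinate has no critical point in that direction and runs off to infinity.

diverges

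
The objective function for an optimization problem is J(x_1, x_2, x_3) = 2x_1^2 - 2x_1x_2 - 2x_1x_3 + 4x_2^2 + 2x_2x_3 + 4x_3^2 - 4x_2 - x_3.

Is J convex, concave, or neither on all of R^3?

convex

J is quadratic, so its Hessian is the constant matrix H = [[4, -2, -2], [-2, 8, 2], [-2, 2, 8]].
Leading principal minors: 4, 28, 192.
All positive ⇒ H ≻ 0 ⇒ convex.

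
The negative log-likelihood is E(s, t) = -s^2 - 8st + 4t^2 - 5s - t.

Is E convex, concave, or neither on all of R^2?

E is quadratic, so its Hessian is the constant matrix H = [[-2, -8], [-8, 8]].
det(H) = -80, tr(H) = 6.
det(H) < 0, so H is indefinite: neither convex nor concave.

neither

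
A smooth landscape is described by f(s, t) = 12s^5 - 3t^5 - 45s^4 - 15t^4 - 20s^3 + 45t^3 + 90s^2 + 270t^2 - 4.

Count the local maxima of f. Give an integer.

4

f separates as a function of s plus a function of t, so ∇f=0 decouples.
∂f/∂s = 60s(s - 3)(s - 1)(s + 1) = 0 at s ∈ {-1, 0, 1, 3}; ∂f/∂t = -15t(t - 3)(t + 3)(t + 4) = 0 at t ∈ {-4, -3, 0, 3}.
The Hessian is diagonal: diag(f_ss, f_tt). Second derivatives: f_ss(-1)=-480, f_ss(0)=180, f_ss(1)=-240, f_ss(3)=1440; f_tt(-4)=420, f_tt(-3)=-270, f_tt(0)=540, f_tt(3)=-1890.
Local maxima occur where both diagonal entries negative: (-1, -3), (-1, 3), (1, -3), (1, 3). Count: 4.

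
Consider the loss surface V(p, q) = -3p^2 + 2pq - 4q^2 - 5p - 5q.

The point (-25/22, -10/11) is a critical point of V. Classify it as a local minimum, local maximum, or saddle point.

The Hessian of V is constant: H = [[-6, 2], [2, -8]].
det(H) = (-6)·(-8) − 2² = 44.
det(H) > 0 and tr(H) = -14 < 0, so H is negative definite and the point is a local maximum.

local maximum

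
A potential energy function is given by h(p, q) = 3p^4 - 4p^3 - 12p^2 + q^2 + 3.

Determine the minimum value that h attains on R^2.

-29

h(p,q) separates as A(p) + B(q) + 3, so its minimum is min A + min B + 3.
A'(p) = 12p(p - 2)(p + 1) vanishes at p ∈ {-1, 0, 2}; B'(q) = 2q vanishes at q ∈ {0}.
Local minima of A (where A''>0): A(-1)=-5, A(2)=-32. Local minima of B: B(0)=0.
So the global minimum of h is A(2) + B(0) + 3 = -32 + 0 + 3 = -29, attained at (2, 0).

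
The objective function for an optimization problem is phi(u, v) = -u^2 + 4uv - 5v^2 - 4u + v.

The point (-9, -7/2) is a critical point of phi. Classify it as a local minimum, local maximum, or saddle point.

The Hessian of phi is constant: H = [[-2, 4], [4, -10]].
det(H) = (-2)·(-10) − 4² = 4.
det(H) > 0 and tr(H) = -12 < 0, so H is negative definite and the point is a local maximum.

local maximum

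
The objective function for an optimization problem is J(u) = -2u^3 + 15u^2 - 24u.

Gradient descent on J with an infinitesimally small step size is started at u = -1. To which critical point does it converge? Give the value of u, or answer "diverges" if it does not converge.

J'(u) = -6(u - 4)(u - 1), so J'(-1) = -60.
Gradient descent moves in the -J' direction, i.e. u is increasing.
The nearest critical point in that direction is u = 1, where J'' = 18 > 0 (a local minimum). The iterate converges there.

1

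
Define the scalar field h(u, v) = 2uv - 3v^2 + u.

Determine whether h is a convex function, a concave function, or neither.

h is quadratic, so its Hessian is the constant matrix H = [[0, 2], [2, -6]].
det(H) = -4, tr(H) = -6.
det(H) < 0, so H is indefinite: neither convex nor concave.

neither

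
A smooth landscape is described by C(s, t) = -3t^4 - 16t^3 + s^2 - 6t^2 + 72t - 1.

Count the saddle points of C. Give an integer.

C separates as a function of s plus a function of t, so ∇C=0 decouples.
∂C/∂s = 2s = 0 at s ∈ {0}; ∂C/∂t = -12(t - 1)(t + 2)(t + 3) = 0 at t ∈ {-3, -2, 1}.
The Hessian is diagonal: diag(C_ss, C_tt). Second derivatives: C_ss(0)=2; C_tt(-3)=-48, C_tt(-2)=36, C_tt(1)=-144.
Saddle points occur where the two diagonal entries have opposite signs: (0, -3), (0, 1). Count: 2.

2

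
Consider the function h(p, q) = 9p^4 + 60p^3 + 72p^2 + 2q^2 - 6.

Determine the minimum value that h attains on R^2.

h(p,q) separates as A(p) + B(q) − 6, so its minimum is min A + min B − 6.
A'(p) = 36p(p + 1)(p + 4) vanishes at p ∈ {-4, -1, 0}; B'(q) = 4q vanishes at q ∈ {0}.
Local minima of A (where A''>0): A(-4)=-384, A(0)=0. Local minima of B: B(0)=0.
So the global minimum of h is A(-4) + B(0) − 6 = -384 + 0 − 6 = -390, attained at (-4, 0).

-390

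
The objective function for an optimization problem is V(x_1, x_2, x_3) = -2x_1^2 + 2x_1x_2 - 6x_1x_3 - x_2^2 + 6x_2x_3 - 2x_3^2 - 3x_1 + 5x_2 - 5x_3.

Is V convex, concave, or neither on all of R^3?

neither

V is quadratic, so its Hessian is the constant matrix H = [[-4, 2, -6], [2, -2, 6], [-6, 6, -4]].
Leading principal minors: -4, 4, 56.
Neither pattern holds ⇒ H is indefinite ⇒ neither convex nor concave.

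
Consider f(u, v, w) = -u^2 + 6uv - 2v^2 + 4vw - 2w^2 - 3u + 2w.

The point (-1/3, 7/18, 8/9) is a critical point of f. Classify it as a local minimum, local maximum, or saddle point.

saddle point

The Hessian is constant: H = [[-2, 6, 0], [6, -4, 4], [0, 4, -4]].
Leading principal minors: Δ₁ = -2, Δ₂ = -28, Δ₃ = 144.
The minors fit neither the all-positive nor the alternating-sign pattern, so H is indefinite: a saddle point.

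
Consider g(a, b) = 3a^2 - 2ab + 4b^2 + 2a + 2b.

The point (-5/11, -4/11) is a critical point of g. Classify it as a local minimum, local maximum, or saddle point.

The Hessian of g is constant: H = [[6, -2], [-2, 8]].
det(H) = 6·8 − (-2)² = 44.
det(H) > 0 and tr(H) = 14 > 0, so H is positive definite and the point is a local minimum.

local minimum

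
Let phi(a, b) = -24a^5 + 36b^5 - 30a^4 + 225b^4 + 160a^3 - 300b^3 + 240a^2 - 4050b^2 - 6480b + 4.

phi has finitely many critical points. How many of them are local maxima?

phi separates as a function of a plus a function of b, so ∇phi=0 decouples.
∂phi/∂a = -120a(a - 2)(a + 1)(a + 2) = 0 at a ∈ {-2, -1, 0, 2}; ∂phi/∂b = 180(b - 3)(b + 1)(b + 3)(b + 4) = 0 at b ∈ {-4, -3, -1, 3}.
The Hessian is diagonal: diag(phi_aa, phi_bb). Second derivatives: phi_aa(-2)=960, phi_aa(-1)=-360, phi_aa(0)=480, phi_aa(2)=-2880; phi_bb(-4)=-3780, phi_bb(-3)=2160, phi_bb(-1)=-4320, phi_bb(3)=30240.
Local maxima occur where both diagonal entries negative: (-1, -4), (-1, -1), (2, -4), (2, -1). Count: 4.

4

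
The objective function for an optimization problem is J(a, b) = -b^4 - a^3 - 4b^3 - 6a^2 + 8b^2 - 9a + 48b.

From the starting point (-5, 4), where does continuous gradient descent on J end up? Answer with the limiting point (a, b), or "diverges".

diverges

J is separable, so gradient descent decouples: a follows -∂J/∂a, b follows -∂J/∂b.
∂J/∂a = -3(a + 1)(a + 3); at a=-5 this is -24, so a increases.
∂J/∂b = -4(b - 2)(b + 2)(b + 3); at b=4 this is -336, so b increases.
The b-coordinate has no critical point in that direction and runs off to infinity.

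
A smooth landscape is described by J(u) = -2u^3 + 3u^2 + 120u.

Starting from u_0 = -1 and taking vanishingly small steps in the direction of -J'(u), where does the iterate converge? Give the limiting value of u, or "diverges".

-4

J'(u) = -6(u - 5)(u + 4), so J'(-1) = 108.
Gradient descent moves in the -J' direction, i.e. u is decreasing.
The nearest critical point in that direction is u = -4, where J'' = 54 > 0 (a local minimum). The iterate converges there.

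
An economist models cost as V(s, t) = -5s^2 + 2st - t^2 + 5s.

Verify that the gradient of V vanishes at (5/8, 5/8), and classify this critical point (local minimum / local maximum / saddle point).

∇V = (-10s + 2t + 5, 2s - 2t); substituting (5/8, 5/8) gives ∇V = (0, 0), so (5/8, 5/8) is indeed a critical point.
The Hessian of V is constant: H = [[-10, 2], [2, -2]].
det(H) = (-10)·(-2) − 2² = 16.
det(H) > 0 and tr(H) = -12 < 0, so H is negative definite and the point is a local maximum.

local maximum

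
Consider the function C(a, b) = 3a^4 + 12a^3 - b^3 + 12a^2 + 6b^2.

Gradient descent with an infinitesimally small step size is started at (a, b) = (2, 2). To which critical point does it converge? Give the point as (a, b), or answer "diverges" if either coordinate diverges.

C is separable, so gradient descent decouples: a follows -∂C/∂a, b follows -∂C/∂b.
∂C/∂a = 12a(a + 1)(a + 2); at a=2 this is 288, so a decreases.
∂C/∂b = -3b(b - 4); at b=2 this is 12, so b decreases.
a converges to its nearest critical value 0 (a local min of the a-part); b converges to 0. The iterate converges to (0, 0).

(0, 0)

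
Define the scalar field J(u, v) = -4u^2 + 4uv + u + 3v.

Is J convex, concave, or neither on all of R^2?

J is quadratic, so its Hessian is the constant matrix H = [[-8, 4], [4, 0]].
det(H) = -16, tr(H) = -8.
det(H) < 0, so H is indefinite: neither convex nor concave.

neither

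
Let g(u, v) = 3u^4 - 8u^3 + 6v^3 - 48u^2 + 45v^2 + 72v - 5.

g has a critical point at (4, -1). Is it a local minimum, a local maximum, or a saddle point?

The mixed partial ∂²g/∂u∂v is 0, so the Hessian at any point is diag(g_uu, g_vv) = diag(12(3u^2 - 4u - 8), 18(2v + 5)).
At (4, -1): H = diag(288, 54).
Both eigenvalues are positive, so H is positive definite: a local minimum.

local minimum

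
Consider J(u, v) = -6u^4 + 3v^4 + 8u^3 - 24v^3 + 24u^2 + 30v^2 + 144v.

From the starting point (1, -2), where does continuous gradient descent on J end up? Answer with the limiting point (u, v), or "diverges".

J is separable, so gradient descent decouples: u follows -∂J/∂u, v follows -∂J/∂v.
∂J/∂u = -24u(u - 2)(u + 1); at u=1 this is 48, so u decreases.
∂J/∂v = 12(v - 4)(v - 3)(v + 1); at v=-2 this is -360, so v increases.
u converges to its nearest critical value 0 (a local min of the u-part); v converges to -1. The iterate converges to (0, -1).

(0, -1)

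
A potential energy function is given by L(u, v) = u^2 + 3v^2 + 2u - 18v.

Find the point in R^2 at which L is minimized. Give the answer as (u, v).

(-1, 3)

L(u,v) separates as P(u) + Q(v), so its minimum is min P + min Q.
P'(u) = 2u + 2 vanishes at u ∈ {-1}; Q'(v) = 6v - 18 vanishes at v ∈ {3}.
Local minima of P (where P''>0): P(-1)=-1. Local minima of Q: Q(3)=-27.
So the global minimum of L is P(-1) + Q(3) = -1 − 27 = -28, attained at (-1, 3).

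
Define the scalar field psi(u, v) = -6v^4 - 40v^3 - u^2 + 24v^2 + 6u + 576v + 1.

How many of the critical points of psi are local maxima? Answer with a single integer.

psi separates as a function of u plus a function of v, so ∇psi=0 decouples.
∂psi/∂u = -2(u - 3) = 0 at u ∈ {3}; ∂psi/∂v = -24(v - 2)(v + 3)(v + 4) = 0 at v ∈ {-4, -3, 2}.
The Hessian is diagonal: diag(psi_uu, psi_vv). Second derivatives: psi_uu(3)=-2; psi_vv(-4)=-144, psi_vv(-3)=120, psi_vv(2)=-720.
Local maxima occur where both diagonal entries negative: (3, -4), (3, 2). Count: 2.

2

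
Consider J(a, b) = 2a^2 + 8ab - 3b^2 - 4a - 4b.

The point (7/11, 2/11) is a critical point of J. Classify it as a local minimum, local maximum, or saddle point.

saddle point

The Hessian of J is constant: H = [[4, 8], [8, -6]].
det(H) = 4·(-6) − 8² = -88.
Since det(H) < 0, H is indefinite and the critical point is a saddle point.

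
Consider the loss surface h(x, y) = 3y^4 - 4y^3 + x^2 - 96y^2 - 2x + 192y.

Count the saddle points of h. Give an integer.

1

h separates as a function of x plus a function of y, so ∇h=0 decouples.
∂h/∂x = 2(x - 1) = 0 at x ∈ {1}; ∂h/∂y = 12(y - 4)(y - 1)(y + 4) = 0 at y ∈ {-4, 1, 4}.
The Hessian is diagonal: diag(h_xx, h_yy). Second derivatives: h_xx(1)=2; h_yy(-4)=480, h_yy(1)=-180, h_yy(4)=288.
Saddle points occur where the two diagonal entries have opposite signs: (1, 1). Count: 1.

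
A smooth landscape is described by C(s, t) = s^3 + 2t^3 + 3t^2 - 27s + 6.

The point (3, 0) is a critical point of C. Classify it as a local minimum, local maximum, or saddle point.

The mixed partial ∂²C/∂s∂t is 0, so the Hessian at any point is diag(C_ss, C_tt) = diag(6s, 6(2t + 1)).
At (3, 0): H = diag(18, 6).
Both eigenvalues are positive, so H is positive definite: a local minimum.

local minimum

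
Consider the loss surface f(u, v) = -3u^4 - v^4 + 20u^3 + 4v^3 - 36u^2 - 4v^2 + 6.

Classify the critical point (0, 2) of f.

The mixed partial ∂²f/∂u∂v is 0, so the Hessian at any point is diag(f_uu, f_vv) = diag(12(-3u^2 + 10u - 6), 4(-3v^2 + 6v - 2)).
At (0, 2): H = diag(-72, -8).
Both eigenvalues are negative, so H is negative definite: a local maximum.

local maximum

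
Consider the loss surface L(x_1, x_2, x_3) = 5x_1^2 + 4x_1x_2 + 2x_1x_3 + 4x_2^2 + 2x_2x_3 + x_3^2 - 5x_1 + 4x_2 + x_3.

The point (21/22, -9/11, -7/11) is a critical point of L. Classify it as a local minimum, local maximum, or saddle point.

The Hessian is constant: H = [[10, 4, 2], [4, 8, 2], [2, 2, 2]].
Leading principal minors: Δ₁ = 10, Δ₂ = 64, Δ₃ = 88.
All leading minors are positive, so H is positive definite: a local minimum.

local minimum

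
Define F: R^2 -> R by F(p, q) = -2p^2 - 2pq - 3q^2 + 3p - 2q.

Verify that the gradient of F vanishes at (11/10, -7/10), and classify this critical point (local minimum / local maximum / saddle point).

∇F = (-4p - 2q + 3, -2p - 6q - 2); substituting (11/10, -7/10) gives ∇F = (0, 0), so (11/10, -7/10) is indeed a critical point.
The Hessian of F is constant: H = [[-4, -2], [-2, -6]].
det(H) = (-4)·(-6) − (-2)² = 20.
det(H) > 0 and tr(H) = -10 < 0, so H is negative definite and the point is a local maximum.

local maximum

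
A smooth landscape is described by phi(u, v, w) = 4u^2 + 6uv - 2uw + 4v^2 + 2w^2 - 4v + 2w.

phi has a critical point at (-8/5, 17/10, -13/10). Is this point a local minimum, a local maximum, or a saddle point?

local minimum

The Hessian is constant: H = [[8, 6, -2], [6, 8, 0], [-2, 0, 4]].
Leading principal minors: Δ₁ = 8, Δ₂ = 28, Δ₃ = 80.
All leading minors are positive, so H is positive definite: a local minimum.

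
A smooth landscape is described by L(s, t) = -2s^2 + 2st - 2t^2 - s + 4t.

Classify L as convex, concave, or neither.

concave

L is quadratic, so its Hessian is the constant matrix H = [[-4, 2], [2, -4]].
det(H) = 12, tr(H) = -8.
det(H) > 0 and tr(H) < 0, so H is negative definite everywhere: concave.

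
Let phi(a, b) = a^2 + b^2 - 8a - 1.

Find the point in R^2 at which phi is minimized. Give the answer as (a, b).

phi(a,b) separates as P(a) + Q(b) − 1, so its minimum is min P + min Q − 1.
P'(a) = 2a - 8 vanishes at a ∈ {4}; Q'(b) = 2b vanishes at b ∈ {0}.
Local minima of P (where P''>0): P(4)=-16. Local minima of Q: Q(0)=0.
So the global minimum of phi is P(4) + Q(0) − 1 = -16 + 0 − 1 = -17, attained at (4, 0).

(4, 0)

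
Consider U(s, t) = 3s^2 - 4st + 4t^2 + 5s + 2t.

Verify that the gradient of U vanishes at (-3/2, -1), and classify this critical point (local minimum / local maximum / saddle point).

local minimum

∇U = (6s - 4t + 5, -4s + 8t + 2); substituting (-3/2, -1) gives ∇U = (0, 0), so (-3/2, -1) is indeed a critical point.
The Hessian of U is constant: H = [[6, -4], [-4, 8]].
det(H) = 6·8 − (-4)² = 32.
det(H) > 0 and tr(H) = 14 > 0, so H is positive definite and the point is a local minimum.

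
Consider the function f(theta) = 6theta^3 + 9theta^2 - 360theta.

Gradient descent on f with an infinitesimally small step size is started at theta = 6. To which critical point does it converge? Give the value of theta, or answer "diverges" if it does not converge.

4

f'(theta) = 18(theta - 4)(theta + 5), so f'(6) = 396.
Gradient descent moves in the -f' direction, i.e. theta is decreasing.
The nearest critical point in that direction is theta = 4, where f'' = 162 > 0 (a local minimum). The iterate converges there.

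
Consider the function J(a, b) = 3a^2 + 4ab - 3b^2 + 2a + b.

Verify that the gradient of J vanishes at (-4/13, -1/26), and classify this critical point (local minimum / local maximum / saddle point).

∇J = (6a + 4b + 2, 4a - 6b + 1); substituting (-4/13, -1/26) gives ∇J = (0, 0), so (-4/13, -1/26) is indeed a critical point.
The Hessian of J is constant: H = [[6, 4], [4, -6]].
det(H) = 6·(-6) − 4² = -52.
Since det(H) < 0, H is indefinite and the critical point is a saddle point.

saddle point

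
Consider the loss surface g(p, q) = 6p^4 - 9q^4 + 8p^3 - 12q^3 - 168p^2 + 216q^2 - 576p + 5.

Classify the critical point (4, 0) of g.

local minimum

The mixed partial ∂²g/∂p∂q is 0, so the Hessian at any point is diag(g_pp, g_qq) = diag(24(3p^2 + 2p - 14), 36(-3q^2 - 2q + 12)).
At (4, 0): H = diag(1008, 432).
Both eigenvalues are positive, so H is positive definite: a local minimum.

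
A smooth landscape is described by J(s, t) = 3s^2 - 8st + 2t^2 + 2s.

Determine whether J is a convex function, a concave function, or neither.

neither

J is quadratic, so its Hessian is the constant matrix H = [[6, -8], [-8, 4]].
det(H) = -40, tr(H) = 10.
det(H) < 0, so H is indefinite: neither convex nor concave.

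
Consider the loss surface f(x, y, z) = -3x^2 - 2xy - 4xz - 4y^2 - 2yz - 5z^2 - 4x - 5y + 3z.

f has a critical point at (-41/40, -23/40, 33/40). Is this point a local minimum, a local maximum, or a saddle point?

local maximum

The Hessian is constant: H = [[-6, -2, -4], [-2, -8, -2], [-4, -2, -10]].
Leading principal minors: Δ₁ = -6, Δ₂ = 44, Δ₃ = -320.
The minors alternate sign starting negative (−, +, −), so H is negative definite: a local maximum.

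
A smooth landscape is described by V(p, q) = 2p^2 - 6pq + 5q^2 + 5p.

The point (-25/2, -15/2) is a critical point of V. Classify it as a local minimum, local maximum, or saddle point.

The Hessian of V is constant: H = [[4, -6], [-6, 10]].
det(H) = 4·10 − (-6)² = 4.
det(H) > 0 and tr(H) = 14 > 0, so H is positive definite and the point is a local minimum.

local minimum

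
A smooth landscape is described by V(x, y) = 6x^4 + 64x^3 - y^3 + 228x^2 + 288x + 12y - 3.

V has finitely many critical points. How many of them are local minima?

2

V separates as a function of x plus a function of y, so ∇V=0 decouples.
∂V/∂x = 24(x + 1)(x + 3)(x + 4) = 0 at x ∈ {-4, -3, -1}; ∂V/∂y = -3(y - 2)(y + 2) = 0 at y ∈ {-2, 2}.
The Hessian is diagonal: diag(V_xx, V_yy). Second derivatives: V_xx(-4)=72, V_xx(-3)=-48, V_xx(-1)=144; V_yy(-2)=12, V_yy(2)=-12.
Local minima occur where both diagonal entries positive: (-4, -2), (-1, -2). Count: 2.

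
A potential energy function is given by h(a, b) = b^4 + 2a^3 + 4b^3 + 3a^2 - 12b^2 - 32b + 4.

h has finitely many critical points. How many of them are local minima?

h separates as a function of a plus a function of b, so ∇h=0 decouples.
∂h/∂a = 6a(a + 1) = 0 at a ∈ {-1, 0}; ∂h/∂b = 4(b - 2)(b + 1)(b + 4) = 0 at b ∈ {-4, -1, 2}.
The Hessian is diagonal: diag(h_aa, h_bb). Second derivatives: h_aa(-1)=-6, h_aa(0)=6; h_bb(-4)=72, h_bb(-1)=-36, h_bb(2)=72.
Local minima occur where both diagonal entries positive: (0, -4), (0, 2). Count: 2.

2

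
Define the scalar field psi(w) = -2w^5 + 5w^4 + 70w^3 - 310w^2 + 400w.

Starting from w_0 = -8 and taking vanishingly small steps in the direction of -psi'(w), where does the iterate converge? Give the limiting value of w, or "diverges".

psi'(w) = -10(w - 4)(w - 2)(w - 1)(w + 5), so psi'(-8) = -32400.
Gradient descent moves in the -psi' direction, i.e. w is increasing.
The nearest critical point in that direction is w = -5, where psi'' = 3780 > 0 (a local minimum). The iterate converges there.

-5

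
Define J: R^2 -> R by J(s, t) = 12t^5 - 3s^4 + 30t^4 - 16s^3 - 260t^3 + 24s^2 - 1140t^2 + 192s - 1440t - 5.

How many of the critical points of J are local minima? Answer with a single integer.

J separates as a function of s plus a function of t, so ∇J=0 decouples.
∂J/∂s = -12(s - 2)(s + 2)(s + 4) = 0 at s ∈ {-4, -2, 2}; ∂J/∂t = 60(t - 4)(t + 1)(t + 2)(t + 3) = 0 at t ∈ {-3, -2, -1, 4}.
The Hessian is diagonal: diag(J_ss, J_tt). Second derivatives: J_ss(-4)=-144, J_ss(-2)=96, J_ss(2)=-288; J_tt(-3)=-840, J_tt(-2)=360, J_tt(-1)=-600, J_tt(4)=12600.
Local minima occur where both diagonal entries positive: (-2, -2), (-2, 4). Count: 2.

2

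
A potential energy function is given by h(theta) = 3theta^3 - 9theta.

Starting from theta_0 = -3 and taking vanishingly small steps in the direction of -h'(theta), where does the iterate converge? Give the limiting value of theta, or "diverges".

h'(theta) = 9(theta - 1)(theta + 1), so h'(-3) = 72.
Gradient descent moves in the -h' direction, i.e. theta is decreasing.
There is no critical point below theta=-3, and h' keeps the same sign, so the iterate runs off to −∞.

diverges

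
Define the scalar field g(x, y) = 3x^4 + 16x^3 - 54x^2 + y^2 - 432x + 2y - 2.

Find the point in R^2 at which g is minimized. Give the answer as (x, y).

(3, -1)

g(x,y) separates as P(x) + Q(y) − 2, so its minimum is min P + min Q − 2.
P'(x) = 12(x - 3)(x + 3)(x + 4) vanishes at x ∈ {-4, -3, 3}; Q'(y) = 2y + 2 vanishes at y ∈ {-1}.
Local minima of P (where P''>0): P(-4)=608, P(3)=-1107. Local minima of Q: Q(-1)=-1.
So the global minimum of g is P(3) + Q(-1) − 2 = -1107 − 1 − 2 = -1110, attained at (3, -1).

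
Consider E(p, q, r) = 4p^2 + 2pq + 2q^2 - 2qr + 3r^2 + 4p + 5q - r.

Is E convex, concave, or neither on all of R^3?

convex

E is quadratic, so its Hessian is the constant matrix H = [[8, 2, 0], [2, 4, -2], [0, -2, 6]].
Leading principal minors: 8, 28, 136.
All positive ⇒ H ≻ 0 ⇒ convex.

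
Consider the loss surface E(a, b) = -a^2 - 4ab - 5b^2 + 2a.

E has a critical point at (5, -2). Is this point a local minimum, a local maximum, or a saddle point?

local maximum

The Hessian of E is constant: H = [[-2, -4], [-4, -10]].
det(H) = (-2)·(-10) − (-4)² = 4.
det(H) > 0 and tr(H) = -12 < 0, so H is negative definite and the point is a local maximum.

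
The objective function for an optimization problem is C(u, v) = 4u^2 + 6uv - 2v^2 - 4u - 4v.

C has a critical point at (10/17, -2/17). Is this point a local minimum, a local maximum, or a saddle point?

The Hessian of C is constant: H = [[8, 6], [6, -4]].
det(H) = 8·(-4) − 6² = -68.
Since det(H) < 0, H is indefinite and the critical point is a saddle point.

saddle point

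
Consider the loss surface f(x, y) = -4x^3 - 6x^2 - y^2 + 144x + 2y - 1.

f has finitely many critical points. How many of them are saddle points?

1

f separates as a function of x plus a function of y, so ∇f=0 decouples.
∂f/∂x = -12(x - 3)(x + 4) = 0 at x ∈ {-4, 3}; ∂f/∂y = -2(y - 1) = 0 at y ∈ {1}.
The Hessian is diagonal: diag(f_xx, f_yy). Second derivatives: f_xx(-4)=84, f_xx(3)=-84; f_yy(1)=-2.
Saddle points occur where the two diagonal entries have opposite signs: (-4, 1). Count: 1.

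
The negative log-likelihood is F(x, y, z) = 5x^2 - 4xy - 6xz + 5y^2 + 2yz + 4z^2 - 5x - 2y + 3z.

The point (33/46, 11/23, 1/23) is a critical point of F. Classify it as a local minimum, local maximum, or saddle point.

The Hessian is constant: H = [[10, -4, -6], [-4, 10, 2], [-6, 2, 8]].
Leading principal minors: Δ₁ = 10, Δ₂ = 84, Δ₃ = 368.
All leading minors are positive, so H is positive definite: a local minimum.

local minimum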